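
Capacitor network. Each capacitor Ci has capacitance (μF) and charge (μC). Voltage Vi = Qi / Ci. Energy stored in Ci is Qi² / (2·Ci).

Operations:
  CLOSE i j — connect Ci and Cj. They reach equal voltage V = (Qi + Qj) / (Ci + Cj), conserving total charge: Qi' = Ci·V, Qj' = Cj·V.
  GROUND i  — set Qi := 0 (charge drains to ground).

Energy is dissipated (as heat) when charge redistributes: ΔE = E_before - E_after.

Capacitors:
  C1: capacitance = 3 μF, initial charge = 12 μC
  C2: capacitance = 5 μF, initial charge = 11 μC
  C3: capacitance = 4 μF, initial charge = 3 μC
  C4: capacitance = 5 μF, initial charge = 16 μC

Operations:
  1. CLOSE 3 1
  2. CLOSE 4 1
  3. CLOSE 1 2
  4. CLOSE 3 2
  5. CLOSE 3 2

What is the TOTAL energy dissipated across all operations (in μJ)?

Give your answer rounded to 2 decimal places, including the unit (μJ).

Initial: C1(3μF, Q=12μC, V=4.00V), C2(5μF, Q=11μC, V=2.20V), C3(4μF, Q=3μC, V=0.75V), C4(5μF, Q=16μC, V=3.20V)
Op 1: CLOSE 3-1: Q_total=15.00, C_total=7.00, V=2.14; Q3=8.57, Q1=6.43; dissipated=9.054
Op 2: CLOSE 4-1: Q_total=22.43, C_total=8.00, V=2.80; Q4=14.02, Q1=8.41; dissipated=1.048
Op 3: CLOSE 1-2: Q_total=19.41, C_total=8.00, V=2.43; Q1=7.28, Q2=12.13; dissipated=0.342
Op 4: CLOSE 3-2: Q_total=20.70, C_total=9.00, V=2.30; Q3=9.20, Q2=11.50; dissipated=0.089
Op 5: CLOSE 3-2: Q_total=20.70, C_total=9.00, V=2.30; Q3=9.20, Q2=11.50; dissipated=0.000
Total dissipated: 10.532 μJ

Answer: 10.53 μJ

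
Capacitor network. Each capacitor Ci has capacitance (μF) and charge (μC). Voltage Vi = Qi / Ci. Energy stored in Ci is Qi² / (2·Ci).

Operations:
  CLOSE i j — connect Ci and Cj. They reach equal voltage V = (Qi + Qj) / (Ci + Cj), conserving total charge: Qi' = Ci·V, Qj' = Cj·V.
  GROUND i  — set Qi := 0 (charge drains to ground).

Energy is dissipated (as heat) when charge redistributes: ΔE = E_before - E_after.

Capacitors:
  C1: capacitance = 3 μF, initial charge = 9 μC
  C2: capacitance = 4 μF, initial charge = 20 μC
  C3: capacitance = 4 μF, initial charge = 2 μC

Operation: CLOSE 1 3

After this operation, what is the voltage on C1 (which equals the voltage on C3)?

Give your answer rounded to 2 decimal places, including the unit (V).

Answer: 1.57 V

Derivation:
Initial: C1(3μF, Q=9μC, V=3.00V), C2(4μF, Q=20μC, V=5.00V), C3(4μF, Q=2μC, V=0.50V)
Op 1: CLOSE 1-3: Q_total=11.00, C_total=7.00, V=1.57; Q1=4.71, Q3=6.29; dissipated=5.357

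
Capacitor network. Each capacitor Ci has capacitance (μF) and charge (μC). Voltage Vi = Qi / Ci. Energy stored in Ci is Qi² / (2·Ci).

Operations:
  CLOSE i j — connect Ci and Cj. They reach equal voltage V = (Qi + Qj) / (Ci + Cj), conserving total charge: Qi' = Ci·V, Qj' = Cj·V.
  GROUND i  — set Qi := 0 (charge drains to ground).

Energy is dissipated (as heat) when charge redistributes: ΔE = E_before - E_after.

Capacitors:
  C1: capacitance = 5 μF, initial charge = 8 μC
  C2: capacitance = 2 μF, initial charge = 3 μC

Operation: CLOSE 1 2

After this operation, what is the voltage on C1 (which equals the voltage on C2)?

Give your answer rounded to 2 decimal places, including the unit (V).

Initial: C1(5μF, Q=8μC, V=1.60V), C2(2μF, Q=3μC, V=1.50V)
Op 1: CLOSE 1-2: Q_total=11.00, C_total=7.00, V=1.57; Q1=7.86, Q2=3.14; dissipated=0.007

Answer: 1.57 V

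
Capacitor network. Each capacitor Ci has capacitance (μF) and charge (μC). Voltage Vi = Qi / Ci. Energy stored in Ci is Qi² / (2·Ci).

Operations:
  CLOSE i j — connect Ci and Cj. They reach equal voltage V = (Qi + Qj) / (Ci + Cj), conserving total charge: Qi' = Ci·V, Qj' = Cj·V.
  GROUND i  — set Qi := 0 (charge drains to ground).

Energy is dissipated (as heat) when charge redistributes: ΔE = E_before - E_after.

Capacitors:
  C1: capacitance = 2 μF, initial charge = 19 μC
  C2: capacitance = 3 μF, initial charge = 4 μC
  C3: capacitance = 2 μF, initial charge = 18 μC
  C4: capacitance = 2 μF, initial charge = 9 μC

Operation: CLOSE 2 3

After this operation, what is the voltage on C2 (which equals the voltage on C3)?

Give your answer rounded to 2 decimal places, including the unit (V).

Initial: C1(2μF, Q=19μC, V=9.50V), C2(3μF, Q=4μC, V=1.33V), C3(2μF, Q=18μC, V=9.00V), C4(2μF, Q=9μC, V=4.50V)
Op 1: CLOSE 2-3: Q_total=22.00, C_total=5.00, V=4.40; Q2=13.20, Q3=8.80; dissipated=35.267

Answer: 4.40 V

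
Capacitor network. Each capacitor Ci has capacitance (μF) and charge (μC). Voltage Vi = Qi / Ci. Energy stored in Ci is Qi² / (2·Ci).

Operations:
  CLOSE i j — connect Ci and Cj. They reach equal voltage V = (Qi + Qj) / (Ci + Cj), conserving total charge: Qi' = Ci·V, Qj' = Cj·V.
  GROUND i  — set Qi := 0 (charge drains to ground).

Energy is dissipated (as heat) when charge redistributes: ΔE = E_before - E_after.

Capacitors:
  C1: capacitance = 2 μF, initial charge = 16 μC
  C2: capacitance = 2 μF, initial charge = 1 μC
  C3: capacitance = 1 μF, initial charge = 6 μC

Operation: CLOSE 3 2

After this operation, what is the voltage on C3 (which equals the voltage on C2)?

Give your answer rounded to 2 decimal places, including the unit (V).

Answer: 2.33 V

Derivation:
Initial: C1(2μF, Q=16μC, V=8.00V), C2(2μF, Q=1μC, V=0.50V), C3(1μF, Q=6μC, V=6.00V)
Op 1: CLOSE 3-2: Q_total=7.00, C_total=3.00, V=2.33; Q3=2.33, Q2=4.67; dissipated=10.083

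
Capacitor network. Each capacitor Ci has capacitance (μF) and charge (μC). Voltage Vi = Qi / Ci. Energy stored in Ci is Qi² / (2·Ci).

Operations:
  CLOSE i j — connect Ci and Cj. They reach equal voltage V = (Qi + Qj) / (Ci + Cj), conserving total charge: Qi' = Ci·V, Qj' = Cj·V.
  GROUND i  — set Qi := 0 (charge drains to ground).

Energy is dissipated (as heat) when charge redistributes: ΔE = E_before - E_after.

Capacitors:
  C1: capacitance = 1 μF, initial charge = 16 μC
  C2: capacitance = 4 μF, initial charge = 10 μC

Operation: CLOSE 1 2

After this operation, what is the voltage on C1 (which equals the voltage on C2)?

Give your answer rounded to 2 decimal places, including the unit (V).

Answer: 5.20 V

Derivation:
Initial: C1(1μF, Q=16μC, V=16.00V), C2(4μF, Q=10μC, V=2.50V)
Op 1: CLOSE 1-2: Q_total=26.00, C_total=5.00, V=5.20; Q1=5.20, Q2=20.80; dissipated=72.900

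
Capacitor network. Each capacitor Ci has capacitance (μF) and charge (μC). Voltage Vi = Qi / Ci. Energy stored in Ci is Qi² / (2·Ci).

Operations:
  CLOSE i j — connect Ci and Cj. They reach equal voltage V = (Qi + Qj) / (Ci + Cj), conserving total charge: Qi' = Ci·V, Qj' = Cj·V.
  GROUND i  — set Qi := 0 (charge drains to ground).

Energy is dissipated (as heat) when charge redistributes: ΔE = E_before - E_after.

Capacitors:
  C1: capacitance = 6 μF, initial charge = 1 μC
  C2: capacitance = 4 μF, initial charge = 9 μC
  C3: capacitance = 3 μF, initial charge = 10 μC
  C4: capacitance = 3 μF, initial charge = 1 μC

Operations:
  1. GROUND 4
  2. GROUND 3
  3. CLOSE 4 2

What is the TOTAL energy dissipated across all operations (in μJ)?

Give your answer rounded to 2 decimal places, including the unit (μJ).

Initial: C1(6μF, Q=1μC, V=0.17V), C2(4μF, Q=9μC, V=2.25V), C3(3μF, Q=10μC, V=3.33V), C4(3μF, Q=1μC, V=0.33V)
Op 1: GROUND 4: Q4=0; energy lost=0.167
Op 2: GROUND 3: Q3=0; energy lost=16.667
Op 3: CLOSE 4-2: Q_total=9.00, C_total=7.00, V=1.29; Q4=3.86, Q2=5.14; dissipated=4.339
Total dissipated: 21.173 μJ

Answer: 21.17 μJ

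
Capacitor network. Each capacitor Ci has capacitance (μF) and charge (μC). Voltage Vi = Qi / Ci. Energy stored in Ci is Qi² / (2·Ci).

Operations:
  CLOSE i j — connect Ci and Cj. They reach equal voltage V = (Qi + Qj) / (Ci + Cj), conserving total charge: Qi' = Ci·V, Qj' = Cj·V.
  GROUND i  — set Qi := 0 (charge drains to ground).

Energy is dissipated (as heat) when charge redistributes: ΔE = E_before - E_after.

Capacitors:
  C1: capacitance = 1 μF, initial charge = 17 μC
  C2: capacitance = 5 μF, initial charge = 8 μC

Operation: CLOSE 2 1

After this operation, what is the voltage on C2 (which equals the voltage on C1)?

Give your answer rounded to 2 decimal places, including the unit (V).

Initial: C1(1μF, Q=17μC, V=17.00V), C2(5μF, Q=8μC, V=1.60V)
Op 1: CLOSE 2-1: Q_total=25.00, C_total=6.00, V=4.17; Q2=20.83, Q1=4.17; dissipated=98.817

Answer: 4.17 V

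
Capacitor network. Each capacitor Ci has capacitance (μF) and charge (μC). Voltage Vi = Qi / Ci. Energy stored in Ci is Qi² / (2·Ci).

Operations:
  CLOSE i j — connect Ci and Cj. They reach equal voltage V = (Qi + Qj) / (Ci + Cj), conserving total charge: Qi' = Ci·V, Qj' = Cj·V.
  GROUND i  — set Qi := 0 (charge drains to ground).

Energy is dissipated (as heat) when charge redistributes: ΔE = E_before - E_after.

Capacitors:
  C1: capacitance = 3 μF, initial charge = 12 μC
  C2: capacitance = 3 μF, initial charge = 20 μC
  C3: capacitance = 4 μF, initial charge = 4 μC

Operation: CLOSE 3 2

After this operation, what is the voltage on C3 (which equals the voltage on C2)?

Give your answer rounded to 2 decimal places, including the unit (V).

Initial: C1(3μF, Q=12μC, V=4.00V), C2(3μF, Q=20μC, V=6.67V), C3(4μF, Q=4μC, V=1.00V)
Op 1: CLOSE 3-2: Q_total=24.00, C_total=7.00, V=3.43; Q3=13.71, Q2=10.29; dissipated=27.524

Answer: 3.43 V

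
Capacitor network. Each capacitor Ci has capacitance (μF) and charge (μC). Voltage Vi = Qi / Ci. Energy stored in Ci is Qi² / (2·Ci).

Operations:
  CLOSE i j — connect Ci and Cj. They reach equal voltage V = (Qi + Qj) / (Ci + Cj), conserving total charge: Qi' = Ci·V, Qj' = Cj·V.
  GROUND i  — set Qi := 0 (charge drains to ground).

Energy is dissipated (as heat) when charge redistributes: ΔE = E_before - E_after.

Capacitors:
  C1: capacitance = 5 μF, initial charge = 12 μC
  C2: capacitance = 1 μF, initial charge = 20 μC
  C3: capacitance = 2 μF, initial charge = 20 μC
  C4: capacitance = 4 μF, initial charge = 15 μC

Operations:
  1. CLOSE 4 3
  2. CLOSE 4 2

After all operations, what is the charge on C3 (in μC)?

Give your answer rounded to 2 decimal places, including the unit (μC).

Initial: C1(5μF, Q=12μC, V=2.40V), C2(1μF, Q=20μC, V=20.00V), C3(2μF, Q=20μC, V=10.00V), C4(4μF, Q=15μC, V=3.75V)
Op 1: CLOSE 4-3: Q_total=35.00, C_total=6.00, V=5.83; Q4=23.33, Q3=11.67; dissipated=26.042
Op 2: CLOSE 4-2: Q_total=43.33, C_total=5.00, V=8.67; Q4=34.67, Q2=8.67; dissipated=80.278
Final charges: Q1=12.00, Q2=8.67, Q3=11.67, Q4=34.67

Answer: 11.67 μC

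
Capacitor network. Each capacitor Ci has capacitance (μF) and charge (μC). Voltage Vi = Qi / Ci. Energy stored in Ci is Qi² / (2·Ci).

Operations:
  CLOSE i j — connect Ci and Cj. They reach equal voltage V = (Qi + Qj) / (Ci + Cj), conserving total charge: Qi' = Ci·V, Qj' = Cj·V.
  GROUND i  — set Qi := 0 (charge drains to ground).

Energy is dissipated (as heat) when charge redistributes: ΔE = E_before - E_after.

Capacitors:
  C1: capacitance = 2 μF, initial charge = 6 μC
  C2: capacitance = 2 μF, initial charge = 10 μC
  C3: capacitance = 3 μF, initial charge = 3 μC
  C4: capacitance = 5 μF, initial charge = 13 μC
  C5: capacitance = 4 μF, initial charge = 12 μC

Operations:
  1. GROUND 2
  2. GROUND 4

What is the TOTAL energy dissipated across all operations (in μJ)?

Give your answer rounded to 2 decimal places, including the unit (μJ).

Initial: C1(2μF, Q=6μC, V=3.00V), C2(2μF, Q=10μC, V=5.00V), C3(3μF, Q=3μC, V=1.00V), C4(5μF, Q=13μC, V=2.60V), C5(4μF, Q=12μC, V=3.00V)
Op 1: GROUND 2: Q2=0; energy lost=25.000
Op 2: GROUND 4: Q4=0; energy lost=16.900
Total dissipated: 41.900 μJ

Answer: 41.90 μJ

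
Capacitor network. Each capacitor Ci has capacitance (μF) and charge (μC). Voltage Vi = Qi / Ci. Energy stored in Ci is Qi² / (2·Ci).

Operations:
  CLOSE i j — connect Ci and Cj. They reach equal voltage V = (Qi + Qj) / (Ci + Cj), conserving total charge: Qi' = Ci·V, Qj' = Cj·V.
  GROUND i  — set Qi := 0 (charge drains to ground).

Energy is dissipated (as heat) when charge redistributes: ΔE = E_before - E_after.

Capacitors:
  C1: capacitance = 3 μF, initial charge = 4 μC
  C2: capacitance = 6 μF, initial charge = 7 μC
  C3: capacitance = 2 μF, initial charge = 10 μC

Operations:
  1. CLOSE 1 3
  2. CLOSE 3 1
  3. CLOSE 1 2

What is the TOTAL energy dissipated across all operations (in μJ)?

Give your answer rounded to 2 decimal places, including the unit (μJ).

Answer: 10.73 μJ

Derivation:
Initial: C1(3μF, Q=4μC, V=1.33V), C2(6μF, Q=7μC, V=1.17V), C3(2μF, Q=10μC, V=5.00V)
Op 1: CLOSE 1-3: Q_total=14.00, C_total=5.00, V=2.80; Q1=8.40, Q3=5.60; dissipated=8.067
Op 2: CLOSE 3-1: Q_total=14.00, C_total=5.00, V=2.80; Q3=5.60, Q1=8.40; dissipated=0.000
Op 3: CLOSE 1-2: Q_total=15.40, C_total=9.00, V=1.71; Q1=5.13, Q2=10.27; dissipated=2.668
Total dissipated: 10.734 μJ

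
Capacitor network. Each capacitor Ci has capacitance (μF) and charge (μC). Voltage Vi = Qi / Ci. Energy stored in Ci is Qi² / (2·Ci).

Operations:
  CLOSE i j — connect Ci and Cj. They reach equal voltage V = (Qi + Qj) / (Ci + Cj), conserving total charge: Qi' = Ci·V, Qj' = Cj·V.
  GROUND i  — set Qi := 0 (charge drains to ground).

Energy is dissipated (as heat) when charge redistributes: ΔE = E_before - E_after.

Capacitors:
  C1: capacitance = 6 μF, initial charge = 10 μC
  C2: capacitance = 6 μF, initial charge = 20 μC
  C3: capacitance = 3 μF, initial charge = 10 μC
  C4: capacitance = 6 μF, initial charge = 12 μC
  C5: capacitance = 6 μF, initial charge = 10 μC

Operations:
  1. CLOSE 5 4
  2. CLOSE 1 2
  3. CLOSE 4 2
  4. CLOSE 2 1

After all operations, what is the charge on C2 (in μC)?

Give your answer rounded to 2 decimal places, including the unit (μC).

Initial: C1(6μF, Q=10μC, V=1.67V), C2(6μF, Q=20μC, V=3.33V), C3(3μF, Q=10μC, V=3.33V), C4(6μF, Q=12μC, V=2.00V), C5(6μF, Q=10μC, V=1.67V)
Op 1: CLOSE 5-4: Q_total=22.00, C_total=12.00, V=1.83; Q5=11.00, Q4=11.00; dissipated=0.167
Op 2: CLOSE 1-2: Q_total=30.00, C_total=12.00, V=2.50; Q1=15.00, Q2=15.00; dissipated=4.167
Op 3: CLOSE 4-2: Q_total=26.00, C_total=12.00, V=2.17; Q4=13.00, Q2=13.00; dissipated=0.667
Op 4: CLOSE 2-1: Q_total=28.00, C_total=12.00, V=2.33; Q2=14.00, Q1=14.00; dissipated=0.167
Final charges: Q1=14.00, Q2=14.00, Q3=10.00, Q4=13.00, Q5=11.00

Answer: 14.00 μC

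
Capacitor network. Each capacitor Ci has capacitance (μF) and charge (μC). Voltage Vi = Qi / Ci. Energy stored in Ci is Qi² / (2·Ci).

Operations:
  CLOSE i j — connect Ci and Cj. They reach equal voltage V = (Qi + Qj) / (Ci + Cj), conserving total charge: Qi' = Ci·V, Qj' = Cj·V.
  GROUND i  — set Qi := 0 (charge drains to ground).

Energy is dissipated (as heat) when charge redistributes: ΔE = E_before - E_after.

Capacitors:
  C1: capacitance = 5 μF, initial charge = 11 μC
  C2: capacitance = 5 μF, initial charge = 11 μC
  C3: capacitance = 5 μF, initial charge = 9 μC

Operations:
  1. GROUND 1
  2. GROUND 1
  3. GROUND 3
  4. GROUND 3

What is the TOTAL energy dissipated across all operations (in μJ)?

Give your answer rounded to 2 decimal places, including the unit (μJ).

Initial: C1(5μF, Q=11μC, V=2.20V), C2(5μF, Q=11μC, V=2.20V), C3(5μF, Q=9μC, V=1.80V)
Op 1: GROUND 1: Q1=0; energy lost=12.100
Op 2: GROUND 1: Q1=0; energy lost=0.000
Op 3: GROUND 3: Q3=0; energy lost=8.100
Op 4: GROUND 3: Q3=0; energy lost=0.000
Total dissipated: 20.200 μJ

Answer: 20.20 μJ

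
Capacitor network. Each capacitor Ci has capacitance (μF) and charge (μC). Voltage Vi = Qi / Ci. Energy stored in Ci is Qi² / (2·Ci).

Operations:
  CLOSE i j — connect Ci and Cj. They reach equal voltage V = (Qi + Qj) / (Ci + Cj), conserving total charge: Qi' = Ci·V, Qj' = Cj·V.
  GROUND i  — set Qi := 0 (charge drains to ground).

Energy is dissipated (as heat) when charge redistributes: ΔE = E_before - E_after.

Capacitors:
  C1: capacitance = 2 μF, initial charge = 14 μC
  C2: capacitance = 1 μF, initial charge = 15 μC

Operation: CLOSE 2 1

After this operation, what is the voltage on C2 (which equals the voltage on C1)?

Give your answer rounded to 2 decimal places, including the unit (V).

Initial: C1(2μF, Q=14μC, V=7.00V), C2(1μF, Q=15μC, V=15.00V)
Op 1: CLOSE 2-1: Q_total=29.00, C_total=3.00, V=9.67; Q2=9.67, Q1=19.33; dissipated=21.333

Answer: 9.67 V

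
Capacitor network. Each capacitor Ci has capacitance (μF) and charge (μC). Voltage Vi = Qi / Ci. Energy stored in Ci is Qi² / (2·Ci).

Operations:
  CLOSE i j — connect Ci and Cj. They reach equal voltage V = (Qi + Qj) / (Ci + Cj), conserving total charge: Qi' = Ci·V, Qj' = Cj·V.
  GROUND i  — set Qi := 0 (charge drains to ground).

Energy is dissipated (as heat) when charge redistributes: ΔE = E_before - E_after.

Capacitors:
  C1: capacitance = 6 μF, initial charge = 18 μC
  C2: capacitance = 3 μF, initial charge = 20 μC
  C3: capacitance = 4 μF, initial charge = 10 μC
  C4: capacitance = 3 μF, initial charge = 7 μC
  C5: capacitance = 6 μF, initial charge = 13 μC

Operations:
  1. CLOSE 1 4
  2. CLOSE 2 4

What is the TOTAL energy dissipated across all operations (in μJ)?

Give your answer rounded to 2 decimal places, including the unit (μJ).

Initial: C1(6μF, Q=18μC, V=3.00V), C2(3μF, Q=20μC, V=6.67V), C3(4μF, Q=10μC, V=2.50V), C4(3μF, Q=7μC, V=2.33V), C5(6μF, Q=13μC, V=2.17V)
Op 1: CLOSE 1-4: Q_total=25.00, C_total=9.00, V=2.78; Q1=16.67, Q4=8.33; dissipated=0.444
Op 2: CLOSE 2-4: Q_total=28.33, C_total=6.00, V=4.72; Q2=14.17, Q4=14.17; dissipated=11.343
Total dissipated: 11.787 μJ

Answer: 11.79 μJ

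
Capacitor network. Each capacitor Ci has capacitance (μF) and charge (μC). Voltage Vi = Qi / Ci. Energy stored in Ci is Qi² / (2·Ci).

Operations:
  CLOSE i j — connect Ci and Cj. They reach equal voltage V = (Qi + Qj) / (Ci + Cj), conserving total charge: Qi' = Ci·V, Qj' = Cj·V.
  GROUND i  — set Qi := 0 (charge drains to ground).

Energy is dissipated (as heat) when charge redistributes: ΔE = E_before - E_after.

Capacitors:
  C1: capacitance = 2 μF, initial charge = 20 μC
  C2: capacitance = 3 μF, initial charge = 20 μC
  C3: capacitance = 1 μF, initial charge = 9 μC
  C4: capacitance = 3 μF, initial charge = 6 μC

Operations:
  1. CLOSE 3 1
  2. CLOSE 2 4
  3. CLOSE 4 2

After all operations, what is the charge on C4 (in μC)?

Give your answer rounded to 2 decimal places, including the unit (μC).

Answer: 13.00 μC

Derivation:
Initial: C1(2μF, Q=20μC, V=10.00V), C2(3μF, Q=20μC, V=6.67V), C3(1μF, Q=9μC, V=9.00V), C4(3μF, Q=6μC, V=2.00V)
Op 1: CLOSE 3-1: Q_total=29.00, C_total=3.00, V=9.67; Q3=9.67, Q1=19.33; dissipated=0.333
Op 2: CLOSE 2-4: Q_total=26.00, C_total=6.00, V=4.33; Q2=13.00, Q4=13.00; dissipated=16.333
Op 3: CLOSE 4-2: Q_total=26.00, C_total=6.00, V=4.33; Q4=13.00, Q2=13.00; dissipated=0.000
Final charges: Q1=19.33, Q2=13.00, Q3=9.67, Q4=13.00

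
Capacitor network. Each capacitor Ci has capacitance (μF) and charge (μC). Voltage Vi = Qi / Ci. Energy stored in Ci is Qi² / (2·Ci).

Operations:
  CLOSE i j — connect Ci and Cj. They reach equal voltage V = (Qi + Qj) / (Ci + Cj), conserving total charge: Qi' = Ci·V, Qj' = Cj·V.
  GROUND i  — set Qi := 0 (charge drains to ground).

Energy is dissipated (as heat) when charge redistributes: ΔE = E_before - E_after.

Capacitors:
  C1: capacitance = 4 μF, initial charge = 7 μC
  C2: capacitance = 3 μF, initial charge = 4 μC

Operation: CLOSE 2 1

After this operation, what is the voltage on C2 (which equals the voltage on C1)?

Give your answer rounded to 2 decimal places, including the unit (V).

Initial: C1(4μF, Q=7μC, V=1.75V), C2(3μF, Q=4μC, V=1.33V)
Op 1: CLOSE 2-1: Q_total=11.00, C_total=7.00, V=1.57; Q2=4.71, Q1=6.29; dissipated=0.149

Answer: 1.57 V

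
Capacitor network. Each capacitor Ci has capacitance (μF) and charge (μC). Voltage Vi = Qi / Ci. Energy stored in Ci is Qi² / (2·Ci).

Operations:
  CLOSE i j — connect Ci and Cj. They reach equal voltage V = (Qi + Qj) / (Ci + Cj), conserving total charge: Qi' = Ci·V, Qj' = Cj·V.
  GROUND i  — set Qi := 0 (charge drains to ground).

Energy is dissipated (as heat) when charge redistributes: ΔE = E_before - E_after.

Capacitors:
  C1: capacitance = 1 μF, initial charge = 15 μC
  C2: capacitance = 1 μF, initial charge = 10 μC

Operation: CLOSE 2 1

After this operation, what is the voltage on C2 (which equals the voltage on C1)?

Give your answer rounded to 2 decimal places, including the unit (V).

Answer: 12.50 V

Derivation:
Initial: C1(1μF, Q=15μC, V=15.00V), C2(1μF, Q=10μC, V=10.00V)
Op 1: CLOSE 2-1: Q_total=25.00, C_total=2.00, V=12.50; Q2=12.50, Q1=12.50; dissipated=6.250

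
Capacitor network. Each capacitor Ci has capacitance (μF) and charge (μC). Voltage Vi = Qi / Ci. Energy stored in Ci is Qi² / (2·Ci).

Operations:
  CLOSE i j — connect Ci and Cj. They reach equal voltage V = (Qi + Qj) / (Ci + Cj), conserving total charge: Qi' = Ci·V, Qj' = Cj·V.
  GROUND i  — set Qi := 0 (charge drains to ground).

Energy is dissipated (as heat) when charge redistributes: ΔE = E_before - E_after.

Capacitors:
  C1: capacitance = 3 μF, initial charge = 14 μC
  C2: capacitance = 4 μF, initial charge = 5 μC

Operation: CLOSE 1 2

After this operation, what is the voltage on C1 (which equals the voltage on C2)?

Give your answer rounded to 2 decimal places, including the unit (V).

Answer: 2.71 V

Derivation:
Initial: C1(3μF, Q=14μC, V=4.67V), C2(4μF, Q=5μC, V=1.25V)
Op 1: CLOSE 1-2: Q_total=19.00, C_total=7.00, V=2.71; Q1=8.14, Q2=10.86; dissipated=10.006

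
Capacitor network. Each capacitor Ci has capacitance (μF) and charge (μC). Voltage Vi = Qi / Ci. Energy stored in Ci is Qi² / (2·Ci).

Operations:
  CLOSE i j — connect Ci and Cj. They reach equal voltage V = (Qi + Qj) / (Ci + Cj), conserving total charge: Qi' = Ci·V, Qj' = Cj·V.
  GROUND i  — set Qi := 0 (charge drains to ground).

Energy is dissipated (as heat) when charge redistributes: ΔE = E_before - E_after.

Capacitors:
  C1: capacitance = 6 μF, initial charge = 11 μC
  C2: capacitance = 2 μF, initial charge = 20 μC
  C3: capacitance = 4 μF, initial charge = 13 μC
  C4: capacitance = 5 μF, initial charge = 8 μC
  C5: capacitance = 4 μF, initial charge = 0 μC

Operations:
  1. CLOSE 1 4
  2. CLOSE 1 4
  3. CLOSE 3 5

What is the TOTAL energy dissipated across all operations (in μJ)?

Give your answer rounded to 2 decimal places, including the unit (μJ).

Initial: C1(6μF, Q=11μC, V=1.83V), C2(2μF, Q=20μC, V=10.00V), C3(4μF, Q=13μC, V=3.25V), C4(5μF, Q=8μC, V=1.60V), C5(4μF, Q=0μC, V=0.00V)
Op 1: CLOSE 1-4: Q_total=19.00, C_total=11.00, V=1.73; Q1=10.36, Q4=8.64; dissipated=0.074
Op 2: CLOSE 1-4: Q_total=19.00, C_total=11.00, V=1.73; Q1=10.36, Q4=8.64; dissipated=0.000
Op 3: CLOSE 3-5: Q_total=13.00, C_total=8.00, V=1.62; Q3=6.50, Q5=6.50; dissipated=10.562
Total dissipated: 10.637 μJ

Answer: 10.64 μJ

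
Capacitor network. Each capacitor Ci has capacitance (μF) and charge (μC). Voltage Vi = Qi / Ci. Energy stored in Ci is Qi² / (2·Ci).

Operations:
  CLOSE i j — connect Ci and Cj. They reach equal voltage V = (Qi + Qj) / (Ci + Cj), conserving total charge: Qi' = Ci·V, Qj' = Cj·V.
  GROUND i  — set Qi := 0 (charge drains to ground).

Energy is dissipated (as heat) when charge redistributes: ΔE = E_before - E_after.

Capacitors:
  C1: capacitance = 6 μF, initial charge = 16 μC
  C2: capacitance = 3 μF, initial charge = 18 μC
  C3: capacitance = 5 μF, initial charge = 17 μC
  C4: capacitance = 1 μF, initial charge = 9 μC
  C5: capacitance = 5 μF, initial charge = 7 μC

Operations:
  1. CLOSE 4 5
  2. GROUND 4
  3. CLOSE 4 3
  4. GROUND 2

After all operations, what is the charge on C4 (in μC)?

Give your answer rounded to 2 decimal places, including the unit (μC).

Answer: 2.83 μC

Derivation:
Initial: C1(6μF, Q=16μC, V=2.67V), C2(3μF, Q=18μC, V=6.00V), C3(5μF, Q=17μC, V=3.40V), C4(1μF, Q=9μC, V=9.00V), C5(5μF, Q=7μC, V=1.40V)
Op 1: CLOSE 4-5: Q_total=16.00, C_total=6.00, V=2.67; Q4=2.67, Q5=13.33; dissipated=24.067
Op 2: GROUND 4: Q4=0; energy lost=3.556
Op 3: CLOSE 4-3: Q_total=17.00, C_total=6.00, V=2.83; Q4=2.83, Q3=14.17; dissipated=4.817
Op 4: GROUND 2: Q2=0; energy lost=54.000
Final charges: Q1=16.00, Q2=0.00, Q3=14.17, Q4=2.83, Q5=13.33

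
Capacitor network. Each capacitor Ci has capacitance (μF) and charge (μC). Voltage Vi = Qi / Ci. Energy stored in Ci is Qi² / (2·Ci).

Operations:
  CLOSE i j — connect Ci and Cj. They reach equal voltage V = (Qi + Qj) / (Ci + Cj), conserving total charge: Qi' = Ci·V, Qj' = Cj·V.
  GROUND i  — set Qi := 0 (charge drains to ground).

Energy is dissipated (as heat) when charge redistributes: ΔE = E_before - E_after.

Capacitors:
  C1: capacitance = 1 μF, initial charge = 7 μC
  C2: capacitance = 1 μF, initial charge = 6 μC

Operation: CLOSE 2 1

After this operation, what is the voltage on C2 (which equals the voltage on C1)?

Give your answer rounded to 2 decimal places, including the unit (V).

Initial: C1(1μF, Q=7μC, V=7.00V), C2(1μF, Q=6μC, V=6.00V)
Op 1: CLOSE 2-1: Q_total=13.00, C_total=2.00, V=6.50; Q2=6.50, Q1=6.50; dissipated=0.250

Answer: 6.50 V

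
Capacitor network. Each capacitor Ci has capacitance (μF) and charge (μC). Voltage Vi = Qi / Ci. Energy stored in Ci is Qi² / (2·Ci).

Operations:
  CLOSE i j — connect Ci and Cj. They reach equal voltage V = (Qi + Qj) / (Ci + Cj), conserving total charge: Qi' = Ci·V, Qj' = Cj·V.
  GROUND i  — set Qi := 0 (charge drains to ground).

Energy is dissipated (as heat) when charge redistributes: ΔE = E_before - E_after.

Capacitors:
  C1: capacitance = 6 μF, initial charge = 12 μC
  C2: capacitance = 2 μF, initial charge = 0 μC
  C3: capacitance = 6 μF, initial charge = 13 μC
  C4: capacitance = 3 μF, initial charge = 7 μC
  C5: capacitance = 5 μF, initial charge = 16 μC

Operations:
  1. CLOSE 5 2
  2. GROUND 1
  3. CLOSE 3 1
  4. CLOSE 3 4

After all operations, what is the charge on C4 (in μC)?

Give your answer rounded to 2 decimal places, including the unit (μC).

Initial: C1(6μF, Q=12μC, V=2.00V), C2(2μF, Q=0μC, V=0.00V), C3(6μF, Q=13μC, V=2.17V), C4(3μF, Q=7μC, V=2.33V), C5(5μF, Q=16μC, V=3.20V)
Op 1: CLOSE 5-2: Q_total=16.00, C_total=7.00, V=2.29; Q5=11.43, Q2=4.57; dissipated=7.314
Op 2: GROUND 1: Q1=0; energy lost=12.000
Op 3: CLOSE 3-1: Q_total=13.00, C_total=12.00, V=1.08; Q3=6.50, Q1=6.50; dissipated=7.042
Op 4: CLOSE 3-4: Q_total=13.50, C_total=9.00, V=1.50; Q3=9.00, Q4=4.50; dissipated=1.562
Final charges: Q1=6.50, Q2=4.57, Q3=9.00, Q4=4.50, Q5=11.43

Answer: 4.50 μC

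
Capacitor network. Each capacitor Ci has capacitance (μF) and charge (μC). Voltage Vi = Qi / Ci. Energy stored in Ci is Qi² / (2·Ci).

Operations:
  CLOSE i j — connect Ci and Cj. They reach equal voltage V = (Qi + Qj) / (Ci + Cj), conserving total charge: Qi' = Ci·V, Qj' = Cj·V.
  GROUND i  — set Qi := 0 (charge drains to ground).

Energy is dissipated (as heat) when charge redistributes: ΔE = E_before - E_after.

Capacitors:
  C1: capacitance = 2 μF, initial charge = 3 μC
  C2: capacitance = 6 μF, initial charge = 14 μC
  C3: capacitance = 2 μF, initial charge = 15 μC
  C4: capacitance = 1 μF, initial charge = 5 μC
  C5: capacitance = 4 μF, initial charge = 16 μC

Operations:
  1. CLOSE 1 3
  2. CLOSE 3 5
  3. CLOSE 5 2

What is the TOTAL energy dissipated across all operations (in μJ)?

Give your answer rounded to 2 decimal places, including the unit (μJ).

Initial: C1(2μF, Q=3μC, V=1.50V), C2(6μF, Q=14μC, V=2.33V), C3(2μF, Q=15μC, V=7.50V), C4(1μF, Q=5μC, V=5.00V), C5(4μF, Q=16μC, V=4.00V)
Op 1: CLOSE 1-3: Q_total=18.00, C_total=4.00, V=4.50; Q1=9.00, Q3=9.00; dissipated=18.000
Op 2: CLOSE 3-5: Q_total=25.00, C_total=6.00, V=4.17; Q3=8.33, Q5=16.67; dissipated=0.167
Op 3: CLOSE 5-2: Q_total=30.67, C_total=10.00, V=3.07; Q5=12.27, Q2=18.40; dissipated=4.033
Total dissipated: 22.200 μJ

Answer: 22.20 μJ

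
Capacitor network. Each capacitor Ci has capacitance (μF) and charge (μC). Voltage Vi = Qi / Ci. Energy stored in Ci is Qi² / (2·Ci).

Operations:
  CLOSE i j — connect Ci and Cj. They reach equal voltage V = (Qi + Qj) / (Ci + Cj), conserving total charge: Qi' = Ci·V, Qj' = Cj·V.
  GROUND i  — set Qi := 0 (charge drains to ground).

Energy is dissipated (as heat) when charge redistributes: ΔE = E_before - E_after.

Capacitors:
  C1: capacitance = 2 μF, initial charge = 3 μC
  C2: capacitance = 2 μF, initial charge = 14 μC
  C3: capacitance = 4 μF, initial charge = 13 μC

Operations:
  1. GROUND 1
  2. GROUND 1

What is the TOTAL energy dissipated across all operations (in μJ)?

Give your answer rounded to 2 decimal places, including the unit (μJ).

Initial: C1(2μF, Q=3μC, V=1.50V), C2(2μF, Q=14μC, V=7.00V), C3(4μF, Q=13μC, V=3.25V)
Op 1: GROUND 1: Q1=0; energy lost=2.250
Op 2: GROUND 1: Q1=0; energy lost=0.000
Total dissipated: 2.250 μJ

Answer: 2.25 μJ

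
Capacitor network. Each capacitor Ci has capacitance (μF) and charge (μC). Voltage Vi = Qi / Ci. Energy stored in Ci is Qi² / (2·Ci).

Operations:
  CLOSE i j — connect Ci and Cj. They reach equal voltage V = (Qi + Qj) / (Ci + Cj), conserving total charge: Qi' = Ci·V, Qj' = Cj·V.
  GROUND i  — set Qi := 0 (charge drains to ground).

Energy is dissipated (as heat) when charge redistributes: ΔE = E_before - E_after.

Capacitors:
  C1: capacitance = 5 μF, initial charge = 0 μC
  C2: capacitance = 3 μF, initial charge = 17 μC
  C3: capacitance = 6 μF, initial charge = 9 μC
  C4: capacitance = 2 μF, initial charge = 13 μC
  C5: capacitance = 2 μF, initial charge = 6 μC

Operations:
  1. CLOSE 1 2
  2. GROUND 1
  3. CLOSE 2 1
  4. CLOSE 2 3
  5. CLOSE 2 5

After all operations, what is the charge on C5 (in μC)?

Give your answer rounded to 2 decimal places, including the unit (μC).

Answer: 3.92 μC

Derivation:
Initial: C1(5μF, Q=0μC, V=0.00V), C2(3μF, Q=17μC, V=5.67V), C3(6μF, Q=9μC, V=1.50V), C4(2μF, Q=13μC, V=6.50V), C5(2μF, Q=6μC, V=3.00V)
Op 1: CLOSE 1-2: Q_total=17.00, C_total=8.00, V=2.12; Q1=10.62, Q2=6.38; dissipated=30.104
Op 2: GROUND 1: Q1=0; energy lost=11.289
Op 3: CLOSE 2-1: Q_total=6.38, C_total=8.00, V=0.80; Q2=2.39, Q1=3.98; dissipated=4.233
Op 4: CLOSE 2-3: Q_total=11.39, C_total=9.00, V=1.27; Q2=3.80, Q3=7.59; dissipated=0.494
Op 5: CLOSE 2-5: Q_total=9.80, C_total=5.00, V=1.96; Q2=5.88, Q5=3.92; dissipated=1.805
Final charges: Q1=3.98, Q2=5.88, Q3=7.59, Q4=13.00, Q5=3.92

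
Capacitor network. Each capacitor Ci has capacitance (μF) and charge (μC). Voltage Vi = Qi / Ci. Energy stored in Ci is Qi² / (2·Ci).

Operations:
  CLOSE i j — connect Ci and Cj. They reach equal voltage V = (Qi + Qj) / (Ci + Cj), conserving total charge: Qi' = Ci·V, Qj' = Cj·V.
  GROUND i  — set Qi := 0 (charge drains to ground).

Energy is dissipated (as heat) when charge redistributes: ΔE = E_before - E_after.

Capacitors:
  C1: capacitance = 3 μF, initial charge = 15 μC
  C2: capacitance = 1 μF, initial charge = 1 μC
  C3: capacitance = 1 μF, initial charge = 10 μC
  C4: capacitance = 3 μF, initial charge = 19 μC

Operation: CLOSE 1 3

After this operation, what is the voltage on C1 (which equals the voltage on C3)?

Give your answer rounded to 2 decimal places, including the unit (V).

Initial: C1(3μF, Q=15μC, V=5.00V), C2(1μF, Q=1μC, V=1.00V), C3(1μF, Q=10μC, V=10.00V), C4(3μF, Q=19μC, V=6.33V)
Op 1: CLOSE 1-3: Q_total=25.00, C_total=4.00, V=6.25; Q1=18.75, Q3=6.25; dissipated=9.375

Answer: 6.25 V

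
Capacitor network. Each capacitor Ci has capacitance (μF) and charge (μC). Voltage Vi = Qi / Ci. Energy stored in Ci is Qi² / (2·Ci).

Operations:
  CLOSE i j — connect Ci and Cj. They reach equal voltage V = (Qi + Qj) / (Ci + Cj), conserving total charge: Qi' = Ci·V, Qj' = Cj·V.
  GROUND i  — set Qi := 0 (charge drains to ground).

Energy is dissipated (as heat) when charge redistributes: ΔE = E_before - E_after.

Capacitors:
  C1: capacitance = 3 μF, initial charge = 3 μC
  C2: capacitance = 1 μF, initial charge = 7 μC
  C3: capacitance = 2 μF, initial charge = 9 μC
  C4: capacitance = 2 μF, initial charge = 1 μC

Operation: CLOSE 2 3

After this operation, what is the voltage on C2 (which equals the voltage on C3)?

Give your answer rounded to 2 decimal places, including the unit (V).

Answer: 5.33 V

Derivation:
Initial: C1(3μF, Q=3μC, V=1.00V), C2(1μF, Q=7μC, V=7.00V), C3(2μF, Q=9μC, V=4.50V), C4(2μF, Q=1μC, V=0.50V)
Op 1: CLOSE 2-3: Q_total=16.00, C_total=3.00, V=5.33; Q2=5.33, Q3=10.67; dissipated=2.083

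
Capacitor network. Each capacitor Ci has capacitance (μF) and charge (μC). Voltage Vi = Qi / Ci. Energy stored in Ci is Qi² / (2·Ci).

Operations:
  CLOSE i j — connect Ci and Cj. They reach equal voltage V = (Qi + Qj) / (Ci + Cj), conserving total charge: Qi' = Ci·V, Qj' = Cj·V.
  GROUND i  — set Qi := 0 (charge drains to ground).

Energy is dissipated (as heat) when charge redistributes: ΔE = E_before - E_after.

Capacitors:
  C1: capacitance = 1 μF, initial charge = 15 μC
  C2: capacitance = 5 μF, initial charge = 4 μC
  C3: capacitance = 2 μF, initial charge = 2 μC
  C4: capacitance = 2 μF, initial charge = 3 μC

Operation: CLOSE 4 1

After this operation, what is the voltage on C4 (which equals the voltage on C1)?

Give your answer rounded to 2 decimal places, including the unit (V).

Initial: C1(1μF, Q=15μC, V=15.00V), C2(5μF, Q=4μC, V=0.80V), C3(2μF, Q=2μC, V=1.00V), C4(2μF, Q=3μC, V=1.50V)
Op 1: CLOSE 4-1: Q_total=18.00, C_total=3.00, V=6.00; Q4=12.00, Q1=6.00; dissipated=60.750

Answer: 6.00 V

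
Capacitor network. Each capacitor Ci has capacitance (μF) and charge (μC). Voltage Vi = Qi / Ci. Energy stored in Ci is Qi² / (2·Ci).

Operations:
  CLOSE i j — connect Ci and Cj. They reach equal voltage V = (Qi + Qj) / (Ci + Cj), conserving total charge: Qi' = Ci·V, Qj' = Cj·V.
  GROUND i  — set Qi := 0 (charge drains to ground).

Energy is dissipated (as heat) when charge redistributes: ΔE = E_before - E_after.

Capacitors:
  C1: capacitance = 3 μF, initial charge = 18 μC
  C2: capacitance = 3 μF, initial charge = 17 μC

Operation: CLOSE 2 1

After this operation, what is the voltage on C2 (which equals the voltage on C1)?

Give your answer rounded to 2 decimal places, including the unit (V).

Answer: 5.83 V

Derivation:
Initial: C1(3μF, Q=18μC, V=6.00V), C2(3μF, Q=17μC, V=5.67V)
Op 1: CLOSE 2-1: Q_total=35.00, C_total=6.00, V=5.83; Q2=17.50, Q1=17.50; dissipated=0.083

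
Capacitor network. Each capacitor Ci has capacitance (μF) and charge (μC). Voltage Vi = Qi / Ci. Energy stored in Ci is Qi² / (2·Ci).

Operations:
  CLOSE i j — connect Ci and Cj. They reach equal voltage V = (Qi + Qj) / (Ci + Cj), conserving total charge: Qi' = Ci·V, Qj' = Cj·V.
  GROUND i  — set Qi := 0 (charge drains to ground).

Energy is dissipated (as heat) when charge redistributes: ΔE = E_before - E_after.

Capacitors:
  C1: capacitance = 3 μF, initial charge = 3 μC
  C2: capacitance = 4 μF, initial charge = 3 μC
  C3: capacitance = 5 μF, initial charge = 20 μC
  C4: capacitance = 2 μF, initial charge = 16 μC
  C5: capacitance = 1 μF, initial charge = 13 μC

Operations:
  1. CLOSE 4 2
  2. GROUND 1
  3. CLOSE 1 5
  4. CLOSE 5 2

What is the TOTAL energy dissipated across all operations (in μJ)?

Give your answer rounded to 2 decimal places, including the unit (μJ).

Initial: C1(3μF, Q=3μC, V=1.00V), C2(4μF, Q=3μC, V=0.75V), C3(5μF, Q=20μC, V=4.00V), C4(2μF, Q=16μC, V=8.00V), C5(1μF, Q=13μC, V=13.00V)
Op 1: CLOSE 4-2: Q_total=19.00, C_total=6.00, V=3.17; Q4=6.33, Q2=12.67; dissipated=35.042
Op 2: GROUND 1: Q1=0; energy lost=1.500
Op 3: CLOSE 1-5: Q_total=13.00, C_total=4.00, V=3.25; Q1=9.75, Q5=3.25; dissipated=63.375
Op 4: CLOSE 5-2: Q_total=15.92, C_total=5.00, V=3.18; Q5=3.18, Q2=12.73; dissipated=0.003
Total dissipated: 99.919 μJ

Answer: 99.92 μJ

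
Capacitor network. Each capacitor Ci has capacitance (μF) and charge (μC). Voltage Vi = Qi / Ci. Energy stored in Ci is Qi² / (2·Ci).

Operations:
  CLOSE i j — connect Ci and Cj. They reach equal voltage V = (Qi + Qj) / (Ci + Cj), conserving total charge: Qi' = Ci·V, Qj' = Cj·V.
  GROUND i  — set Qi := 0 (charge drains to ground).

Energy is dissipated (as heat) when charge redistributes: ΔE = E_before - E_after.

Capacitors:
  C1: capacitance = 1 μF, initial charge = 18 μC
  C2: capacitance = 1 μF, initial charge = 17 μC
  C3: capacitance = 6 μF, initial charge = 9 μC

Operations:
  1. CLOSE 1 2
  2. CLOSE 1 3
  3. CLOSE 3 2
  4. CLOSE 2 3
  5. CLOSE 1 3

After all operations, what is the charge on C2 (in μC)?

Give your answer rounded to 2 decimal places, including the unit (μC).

Initial: C1(1μF, Q=18μC, V=18.00V), C2(1μF, Q=17μC, V=17.00V), C3(6μF, Q=9μC, V=1.50V)
Op 1: CLOSE 1-2: Q_total=35.00, C_total=2.00, V=17.50; Q1=17.50, Q2=17.50; dissipated=0.250
Op 2: CLOSE 1-3: Q_total=26.50, C_total=7.00, V=3.79; Q1=3.79, Q3=22.71; dissipated=109.714
Op 3: CLOSE 3-2: Q_total=40.21, C_total=7.00, V=5.74; Q3=34.47, Q2=5.74; dissipated=80.606
Op 4: CLOSE 2-3: Q_total=40.21, C_total=7.00, V=5.74; Q2=5.74, Q3=34.47; dissipated=0.000
Op 5: CLOSE 1-3: Q_total=38.26, C_total=7.00, V=5.47; Q1=5.47, Q3=32.79; dissipated=1.645
Final charges: Q1=5.47, Q2=5.74, Q3=32.79

Answer: 5.74 μC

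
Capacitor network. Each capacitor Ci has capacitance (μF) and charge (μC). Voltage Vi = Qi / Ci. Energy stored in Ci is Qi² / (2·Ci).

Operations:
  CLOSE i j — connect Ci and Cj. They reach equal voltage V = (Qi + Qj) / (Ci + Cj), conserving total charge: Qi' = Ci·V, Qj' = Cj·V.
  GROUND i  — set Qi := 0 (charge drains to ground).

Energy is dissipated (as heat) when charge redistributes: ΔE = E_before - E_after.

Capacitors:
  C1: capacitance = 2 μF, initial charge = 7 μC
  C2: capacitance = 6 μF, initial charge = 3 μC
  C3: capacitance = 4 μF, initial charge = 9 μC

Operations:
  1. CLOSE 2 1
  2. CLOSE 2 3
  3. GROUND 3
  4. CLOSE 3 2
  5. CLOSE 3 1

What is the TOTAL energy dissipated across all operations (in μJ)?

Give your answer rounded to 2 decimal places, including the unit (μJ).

Initial: C1(2μF, Q=7μC, V=3.50V), C2(6μF, Q=3μC, V=0.50V), C3(4μF, Q=9μC, V=2.25V)
Op 1: CLOSE 2-1: Q_total=10.00, C_total=8.00, V=1.25; Q2=7.50, Q1=2.50; dissipated=6.750
Op 2: CLOSE 2-3: Q_total=16.50, C_total=10.00, V=1.65; Q2=9.90, Q3=6.60; dissipated=1.200
Op 3: GROUND 3: Q3=0; energy lost=5.445
Op 4: CLOSE 3-2: Q_total=9.90, C_total=10.00, V=0.99; Q3=3.96, Q2=5.94; dissipated=3.267
Op 5: CLOSE 3-1: Q_total=6.46, C_total=6.00, V=1.08; Q3=4.31, Q1=2.15; dissipated=0.045
Total dissipated: 16.707 μJ

Answer: 16.71 μJ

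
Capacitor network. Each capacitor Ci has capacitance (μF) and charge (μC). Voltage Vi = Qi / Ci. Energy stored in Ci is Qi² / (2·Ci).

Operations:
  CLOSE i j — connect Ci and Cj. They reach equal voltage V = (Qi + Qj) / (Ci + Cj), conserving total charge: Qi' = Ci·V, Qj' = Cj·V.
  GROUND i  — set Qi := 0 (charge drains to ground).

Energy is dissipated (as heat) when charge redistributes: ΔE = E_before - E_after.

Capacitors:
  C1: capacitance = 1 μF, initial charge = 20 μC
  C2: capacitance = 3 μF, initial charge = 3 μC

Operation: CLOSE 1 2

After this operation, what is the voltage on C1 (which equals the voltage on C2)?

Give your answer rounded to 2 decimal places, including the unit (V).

Initial: C1(1μF, Q=20μC, V=20.00V), C2(3μF, Q=3μC, V=1.00V)
Op 1: CLOSE 1-2: Q_total=23.00, C_total=4.00, V=5.75; Q1=5.75, Q2=17.25; dissipated=135.375

Answer: 5.75 V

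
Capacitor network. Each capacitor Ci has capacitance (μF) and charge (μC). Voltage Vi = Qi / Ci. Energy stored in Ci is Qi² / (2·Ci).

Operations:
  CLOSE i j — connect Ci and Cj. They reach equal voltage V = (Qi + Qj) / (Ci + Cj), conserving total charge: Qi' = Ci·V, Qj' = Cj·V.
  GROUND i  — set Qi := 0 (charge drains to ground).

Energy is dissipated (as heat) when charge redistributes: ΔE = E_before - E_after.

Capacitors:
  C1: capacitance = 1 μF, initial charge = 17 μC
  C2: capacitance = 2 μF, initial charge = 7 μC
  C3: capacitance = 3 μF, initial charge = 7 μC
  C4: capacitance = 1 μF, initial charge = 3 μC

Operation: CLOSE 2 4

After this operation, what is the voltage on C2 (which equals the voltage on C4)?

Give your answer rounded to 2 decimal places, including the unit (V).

Answer: 3.33 V

Derivation:
Initial: C1(1μF, Q=17μC, V=17.00V), C2(2μF, Q=7μC, V=3.50V), C3(3μF, Q=7μC, V=2.33V), C4(1μF, Q=3μC, V=3.00V)
Op 1: CLOSE 2-4: Q_total=10.00, C_total=3.00, V=3.33; Q2=6.67, Q4=3.33; dissipated=0.083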